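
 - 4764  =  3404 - 8168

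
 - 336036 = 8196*(-41 )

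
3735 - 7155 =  - 3420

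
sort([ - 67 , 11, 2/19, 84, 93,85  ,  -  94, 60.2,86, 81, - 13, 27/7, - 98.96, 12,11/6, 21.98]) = [  -  98.96, - 94, - 67, -13,2/19,11/6, 27/7, 11,12,21.98, 60.2,81,84,85 , 86, 93]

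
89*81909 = 7289901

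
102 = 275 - 173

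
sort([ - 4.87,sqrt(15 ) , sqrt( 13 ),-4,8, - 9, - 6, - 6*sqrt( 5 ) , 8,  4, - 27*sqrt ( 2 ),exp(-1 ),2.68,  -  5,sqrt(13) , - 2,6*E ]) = [ - 27*sqrt( 2), - 6*sqrt( 5 ),  -  9,  -  6, - 5, - 4.87, - 4, - 2,exp( - 1),  2.68,sqrt(13),sqrt( 13 ),sqrt( 15),4 , 8,8  ,  6*E]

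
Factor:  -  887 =-887^1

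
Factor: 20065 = 5^1*4013^1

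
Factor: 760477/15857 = 101^( - 1 )*157^(- 1)*760477^1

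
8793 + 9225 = 18018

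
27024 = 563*48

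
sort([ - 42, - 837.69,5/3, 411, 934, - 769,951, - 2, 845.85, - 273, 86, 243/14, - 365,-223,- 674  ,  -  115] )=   [ - 837.69,-769, - 674, - 365,- 273, - 223,-115 , - 42,-2, 5/3, 243/14, 86, 411, 845.85,  934, 951] 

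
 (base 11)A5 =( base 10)115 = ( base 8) 163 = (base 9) 137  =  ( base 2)1110011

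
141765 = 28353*5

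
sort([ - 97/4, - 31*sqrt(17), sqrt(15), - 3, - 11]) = [-31*sqrt ( 17), - 97/4 , - 11, - 3,sqrt( 15)] 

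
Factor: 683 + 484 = 3^1*389^1=1167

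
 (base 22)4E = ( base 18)5c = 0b1100110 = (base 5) 402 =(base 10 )102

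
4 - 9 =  - 5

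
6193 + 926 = 7119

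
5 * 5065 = 25325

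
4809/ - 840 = - 6 + 11/40= -5.72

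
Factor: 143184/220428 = 76/117 = 2^2*3^( - 2 )* 13^(-1 ) *19^1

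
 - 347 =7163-7510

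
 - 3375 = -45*75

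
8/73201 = 8/73201 = 0.00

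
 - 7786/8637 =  - 1 + 851/8637= -  0.90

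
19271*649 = 12506879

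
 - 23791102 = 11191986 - 34983088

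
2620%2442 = 178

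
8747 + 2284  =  11031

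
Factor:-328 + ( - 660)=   -  988 = - 2^2*13^1*19^1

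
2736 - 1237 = 1499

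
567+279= 846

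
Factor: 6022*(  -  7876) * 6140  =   -2^5 * 5^1*11^1 * 179^1 * 307^1 * 3011^1 = - 291215730080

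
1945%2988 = 1945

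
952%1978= 952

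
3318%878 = 684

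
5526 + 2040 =7566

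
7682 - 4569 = 3113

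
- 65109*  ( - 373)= 24285657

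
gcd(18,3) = 3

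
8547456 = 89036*96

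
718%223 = 49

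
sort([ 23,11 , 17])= [ 11,17, 23]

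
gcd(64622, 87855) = 1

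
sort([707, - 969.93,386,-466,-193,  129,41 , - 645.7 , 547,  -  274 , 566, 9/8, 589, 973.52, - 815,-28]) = [ - 969.93,-815,  -  645.7, - 466,- 274, - 193,-28,9/8,41, 129,386,  547, 566,589, 707, 973.52 ]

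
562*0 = 0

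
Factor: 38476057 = 38476057^1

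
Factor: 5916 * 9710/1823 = 2^3 * 3^1*5^1 * 17^1*29^1 * 971^1 * 1823^( - 1 ) = 57444360/1823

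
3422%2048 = 1374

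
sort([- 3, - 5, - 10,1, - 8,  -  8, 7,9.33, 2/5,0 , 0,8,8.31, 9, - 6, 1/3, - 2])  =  [-10,-8, - 8, - 6, - 5, - 3,-2 , 0, 0, 1/3,  2/5 , 1, 7,8,8.31,  9, 9.33]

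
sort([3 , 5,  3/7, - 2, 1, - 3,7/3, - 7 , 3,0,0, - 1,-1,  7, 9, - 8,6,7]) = [ - 8,-7,-3, - 2, - 1,-1,0, 0,  3/7,1, 7/3,3,3,5,6,7,7,9 ]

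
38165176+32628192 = 70793368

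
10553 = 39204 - 28651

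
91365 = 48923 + 42442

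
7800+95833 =103633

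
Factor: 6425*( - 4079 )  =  -26207575 = -5^2*257^1*4079^1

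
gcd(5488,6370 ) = 98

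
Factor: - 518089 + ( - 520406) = - 3^1*5^1 * 69233^1=- 1038495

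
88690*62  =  5498780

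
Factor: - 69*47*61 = -197823 = - 3^1*23^1*47^1*61^1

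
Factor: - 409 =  - 409^1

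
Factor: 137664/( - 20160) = - 239/35 = -5^( - 1 )*7^( -1) *239^1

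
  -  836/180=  - 209/45  =  - 4.64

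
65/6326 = 65/6326 = 0.01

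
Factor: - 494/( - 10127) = 2/41 = 2^1*41^(-1)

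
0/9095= 0 = 0.00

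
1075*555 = 596625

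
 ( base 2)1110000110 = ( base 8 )1606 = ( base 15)402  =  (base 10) 902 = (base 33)RB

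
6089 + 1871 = 7960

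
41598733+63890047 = 105488780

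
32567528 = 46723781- 14156253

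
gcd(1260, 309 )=3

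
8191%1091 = 554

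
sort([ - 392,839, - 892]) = [-892,-392, 839 ]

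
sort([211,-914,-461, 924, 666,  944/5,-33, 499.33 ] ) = [ - 914, - 461, - 33  ,  944/5  ,  211,499.33, 666 , 924]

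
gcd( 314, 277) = 1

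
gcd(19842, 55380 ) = 6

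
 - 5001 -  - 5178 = 177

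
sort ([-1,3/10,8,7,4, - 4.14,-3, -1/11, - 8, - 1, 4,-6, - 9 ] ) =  [-9, - 8, - 6, - 4.14, - 3 , - 1, - 1, - 1/11, 3/10,4,4,7  ,  8]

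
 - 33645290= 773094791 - 806740081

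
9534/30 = 1589/5 = 317.80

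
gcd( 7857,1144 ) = 1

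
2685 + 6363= 9048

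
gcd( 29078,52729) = 67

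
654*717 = 468918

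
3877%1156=409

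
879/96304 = 879/96304 = 0.01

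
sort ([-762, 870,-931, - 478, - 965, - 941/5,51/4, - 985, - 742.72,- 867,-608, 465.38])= [  -  985, - 965, - 931,-867, - 762, - 742.72, - 608, - 478,-941/5,51/4,465.38,  870] 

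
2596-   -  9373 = 11969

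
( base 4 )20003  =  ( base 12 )36b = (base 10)515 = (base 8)1003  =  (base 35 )EP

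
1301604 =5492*237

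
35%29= 6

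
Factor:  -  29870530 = -2^1*5^1*17^1*175709^1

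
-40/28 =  - 10/7 = - 1.43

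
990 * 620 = 613800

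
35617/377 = 35617/377 =94.47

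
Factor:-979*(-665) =651035 = 5^1*7^1*11^1*19^1 * 89^1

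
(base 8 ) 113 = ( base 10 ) 75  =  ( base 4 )1023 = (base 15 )50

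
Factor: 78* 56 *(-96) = - 2^9 * 3^2*7^1 * 13^1 = -419328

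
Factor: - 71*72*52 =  -2^5*3^2*13^1 * 71^1  =  -  265824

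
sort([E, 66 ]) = [ E, 66 ]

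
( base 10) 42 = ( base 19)24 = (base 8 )52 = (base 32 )1a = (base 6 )110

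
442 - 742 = - 300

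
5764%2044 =1676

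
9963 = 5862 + 4101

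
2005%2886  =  2005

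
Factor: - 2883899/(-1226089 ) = 19^(- 1)*31^1  *  41^1*47^(-1)*1373^( - 1)*2269^1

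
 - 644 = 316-960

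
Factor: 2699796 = 2^2*3^1*11^1*113^1 * 181^1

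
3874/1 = 3874 = 3874.00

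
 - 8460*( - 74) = 626040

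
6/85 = 6/85= 0.07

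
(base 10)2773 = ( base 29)38i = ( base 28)3F1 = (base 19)7ci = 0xad5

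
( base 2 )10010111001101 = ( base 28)c9h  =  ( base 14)3753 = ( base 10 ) 9677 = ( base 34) 8cl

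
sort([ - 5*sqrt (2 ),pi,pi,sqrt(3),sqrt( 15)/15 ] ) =[  -  5*sqrt (2),sqrt( 15)/15,sqrt( 3),pi, pi] 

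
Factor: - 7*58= - 2^1 * 7^1*29^1 = - 406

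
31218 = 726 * 43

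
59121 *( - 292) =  - 17263332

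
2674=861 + 1813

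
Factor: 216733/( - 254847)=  - 671/789 = - 3^ (-1) * 11^1*61^1*263^( - 1 ) 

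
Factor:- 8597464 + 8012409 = -585055 = - 5^1 * 17^1*6883^1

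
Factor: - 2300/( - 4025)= 4/7  =  2^2*7^( - 1)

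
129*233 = 30057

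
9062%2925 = 287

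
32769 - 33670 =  -901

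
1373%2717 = 1373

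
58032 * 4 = 232128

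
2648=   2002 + 646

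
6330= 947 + 5383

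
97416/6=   16236 = 16236.00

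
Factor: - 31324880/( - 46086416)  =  1957805/2880401=5^1*17^1*31^1*743^1*941^( - 1)*3061^( - 1 )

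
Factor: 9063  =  3^2 * 19^1*53^1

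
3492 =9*388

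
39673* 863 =34237799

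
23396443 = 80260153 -56863710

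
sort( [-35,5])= [ - 35,5]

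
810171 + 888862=1699033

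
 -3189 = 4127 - 7316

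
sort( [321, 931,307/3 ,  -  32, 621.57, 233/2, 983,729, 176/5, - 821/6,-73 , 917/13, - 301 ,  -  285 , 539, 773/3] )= [ - 301,  -  285, - 821/6, - 73,-32,176/5,917/13, 307/3, 233/2,773/3,321,539, 621.57,729, 931, 983 ] 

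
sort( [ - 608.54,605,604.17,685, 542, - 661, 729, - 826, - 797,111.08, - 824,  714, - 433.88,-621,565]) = [ - 826,-824, - 797, - 661,-621, - 608.54,  -  433.88, 111.08,542,565,  604.17, 605,685,714,729]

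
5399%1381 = 1256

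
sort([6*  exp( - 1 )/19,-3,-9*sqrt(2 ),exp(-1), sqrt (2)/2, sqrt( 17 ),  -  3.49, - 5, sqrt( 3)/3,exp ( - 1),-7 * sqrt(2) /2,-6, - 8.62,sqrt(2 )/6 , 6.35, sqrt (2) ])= [ - 9* sqrt ( 2), - 8.62, - 6, - 5, - 7*sqrt(2 ) /2 , - 3.49, - 3, 6 * exp( - 1)/19,sqrt(2 )/6, exp(  -  1), exp( - 1 ),sqrt( 3 )/3, sqrt ( 2) /2, sqrt ( 2 ),sqrt(17 ),6.35] 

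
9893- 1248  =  8645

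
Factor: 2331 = 3^2*7^1*37^1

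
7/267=7/267   =  0.03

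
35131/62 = 35131/62 = 566.63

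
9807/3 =3269 = 3269.00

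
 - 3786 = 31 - 3817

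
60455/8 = 7556 + 7/8 = 7556.88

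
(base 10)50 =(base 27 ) 1N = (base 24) 22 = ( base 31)1j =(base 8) 62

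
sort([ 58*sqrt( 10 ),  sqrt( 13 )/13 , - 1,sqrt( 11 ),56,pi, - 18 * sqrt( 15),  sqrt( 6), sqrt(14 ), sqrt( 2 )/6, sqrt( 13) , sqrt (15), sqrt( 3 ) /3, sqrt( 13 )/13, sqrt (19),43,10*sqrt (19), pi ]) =[ - 18*sqrt (15 ), - 1 , sqrt(2 ) /6, sqrt (13 )/13,sqrt(13) /13,sqrt(3) /3 , sqrt( 6), pi , pi,sqrt(11 ) , sqrt( 13 ) , sqrt( 14) , sqrt( 15 ), sqrt( 19 ), 43, 10*sqrt( 19 ) , 56 , 58*sqrt(10)]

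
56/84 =2/3 = 0.67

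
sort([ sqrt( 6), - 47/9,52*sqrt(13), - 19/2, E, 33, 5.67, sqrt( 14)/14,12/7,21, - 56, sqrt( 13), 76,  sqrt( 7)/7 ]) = [ - 56,-19/2, - 47/9, sqrt( 14 )/14, sqrt( 7)/7,12/7, sqrt( 6), E, sqrt( 13 ),5.67, 21, 33 , 76, 52*sqrt( 13 )] 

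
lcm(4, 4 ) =4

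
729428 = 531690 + 197738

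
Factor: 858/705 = 286/235= 2^1*5^ (-1 )*11^1*13^1 *47^( - 1)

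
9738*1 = 9738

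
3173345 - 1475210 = 1698135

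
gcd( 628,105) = 1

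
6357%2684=989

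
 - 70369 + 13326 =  - 57043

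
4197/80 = 4197/80 = 52.46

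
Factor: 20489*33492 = 686217588 = 2^2 *3^1*7^1*2791^1 * 2927^1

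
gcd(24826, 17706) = 2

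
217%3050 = 217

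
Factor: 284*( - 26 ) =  - 7384 =- 2^3*13^1*71^1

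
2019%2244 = 2019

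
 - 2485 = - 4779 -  - 2294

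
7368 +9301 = 16669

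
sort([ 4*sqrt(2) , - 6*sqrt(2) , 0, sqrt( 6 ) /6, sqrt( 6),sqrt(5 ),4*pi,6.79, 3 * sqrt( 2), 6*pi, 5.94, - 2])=[-6*sqrt(2), - 2,  0, sqrt (6 ) /6,  sqrt(5 ),sqrt( 6 ), 3 *sqrt(2) , 4*sqrt( 2 ),  5.94, 6.79,4*pi,6*pi]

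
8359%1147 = 330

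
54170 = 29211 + 24959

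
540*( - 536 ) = -289440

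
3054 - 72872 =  - 69818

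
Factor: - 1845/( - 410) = 2^( - 1 )*3^2 = 9/2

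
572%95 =2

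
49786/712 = 69 + 329/356 = 69.92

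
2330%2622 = 2330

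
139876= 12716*11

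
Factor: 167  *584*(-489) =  - 2^3*3^1*73^1*163^1 * 167^1 = - 47691192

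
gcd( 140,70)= 70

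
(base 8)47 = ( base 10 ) 39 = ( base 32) 17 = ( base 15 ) 29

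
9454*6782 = 64117028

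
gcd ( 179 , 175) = 1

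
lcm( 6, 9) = 18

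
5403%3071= 2332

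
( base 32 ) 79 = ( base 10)233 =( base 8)351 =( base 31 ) 7g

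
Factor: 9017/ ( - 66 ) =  - 2^(-1)*3^ ( - 1)*11^( - 1)*71^1*127^1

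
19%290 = 19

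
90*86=7740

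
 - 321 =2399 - 2720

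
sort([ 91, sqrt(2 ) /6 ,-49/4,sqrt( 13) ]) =[-49/4,sqrt(2)/6,  sqrt(13 ),91 ] 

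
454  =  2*227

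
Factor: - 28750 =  - 2^1*5^4*23^1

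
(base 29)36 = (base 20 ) 4D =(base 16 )5D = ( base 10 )93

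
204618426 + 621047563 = 825665989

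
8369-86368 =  - 77999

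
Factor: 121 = 11^2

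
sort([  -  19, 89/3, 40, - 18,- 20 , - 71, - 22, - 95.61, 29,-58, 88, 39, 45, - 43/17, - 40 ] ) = [ - 95.61, - 71,-58,-40, - 22, - 20, - 19, - 18, - 43/17, 29 , 89/3,39,40, 45,  88 ]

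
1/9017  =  1/9017 = 0.00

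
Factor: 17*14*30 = 7140 = 2^2 * 3^1*5^1 * 7^1 * 17^1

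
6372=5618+754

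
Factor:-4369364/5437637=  - 2^2*  17^( - 1)*23^( - 1)*487^1*2243^1*13907^( - 1)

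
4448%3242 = 1206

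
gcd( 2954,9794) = 2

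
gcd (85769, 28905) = 1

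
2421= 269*9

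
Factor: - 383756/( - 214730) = 974/545 = 2^1 * 5^ ( - 1)*109^( - 1)*487^1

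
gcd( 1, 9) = 1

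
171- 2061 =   -  1890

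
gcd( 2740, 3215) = 5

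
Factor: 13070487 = 3^1*4356829^1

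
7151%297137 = 7151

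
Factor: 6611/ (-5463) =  - 3^(-2) * 11^1*601^1*607^( - 1 )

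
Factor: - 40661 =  - 73^1*557^1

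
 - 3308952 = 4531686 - 7840638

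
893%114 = 95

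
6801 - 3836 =2965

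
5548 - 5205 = 343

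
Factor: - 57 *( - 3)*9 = 1539=3^4*19^1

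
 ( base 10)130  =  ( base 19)6g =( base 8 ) 202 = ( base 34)3s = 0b10000010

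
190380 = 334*570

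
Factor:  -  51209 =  - 41^1*  1249^1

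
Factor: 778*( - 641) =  - 2^1*389^1*641^1 = - 498698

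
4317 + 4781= 9098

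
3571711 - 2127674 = 1444037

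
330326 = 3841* 86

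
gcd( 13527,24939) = 9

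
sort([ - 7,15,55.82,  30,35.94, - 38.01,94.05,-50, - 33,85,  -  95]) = [ - 95,-50, - 38.01, - 33, - 7, 15,  30, 35.94,55.82,  85,  94.05 ]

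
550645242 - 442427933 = 108217309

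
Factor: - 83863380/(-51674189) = 2^2*3^1*5^1*7^( - 1)*17^1*509^ (-1 )*14503^ (-1)*82219^1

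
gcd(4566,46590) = 6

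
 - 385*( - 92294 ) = 35533190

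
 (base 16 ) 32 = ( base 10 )50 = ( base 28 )1M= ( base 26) 1o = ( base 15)35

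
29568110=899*32890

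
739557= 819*903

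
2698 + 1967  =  4665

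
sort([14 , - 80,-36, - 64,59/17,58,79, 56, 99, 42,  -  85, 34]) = [ - 85, - 80, - 64, - 36, 59/17,  14, 34,42,  56, 58, 79, 99] 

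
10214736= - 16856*( - 606) 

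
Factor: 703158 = 2^1*3^1 *117193^1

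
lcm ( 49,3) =147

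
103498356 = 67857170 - -35641186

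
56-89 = -33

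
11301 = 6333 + 4968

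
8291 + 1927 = 10218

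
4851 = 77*63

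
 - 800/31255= -1 +6091/6251 = -0.03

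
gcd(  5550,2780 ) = 10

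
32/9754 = 16/4877 = 0.00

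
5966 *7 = 41762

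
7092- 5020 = 2072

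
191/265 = 191/265 = 0.72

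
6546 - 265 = 6281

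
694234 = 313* 2218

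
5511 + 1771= 7282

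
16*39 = 624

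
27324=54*506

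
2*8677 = 17354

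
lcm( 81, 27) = 81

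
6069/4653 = 2023/1551 = 1.30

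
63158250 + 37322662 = 100480912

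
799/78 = 10  +  19/78= 10.24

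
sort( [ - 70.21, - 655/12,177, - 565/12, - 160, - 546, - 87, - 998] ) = [ - 998, -546, - 160, - 87 ,-70.21, - 655/12,  -  565/12,  177]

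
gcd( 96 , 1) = 1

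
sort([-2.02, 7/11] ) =[ - 2.02,7/11 ] 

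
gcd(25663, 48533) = 1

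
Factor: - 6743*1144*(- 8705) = 67150300360 =2^3*5^1*11^2*13^1*613^1*1741^1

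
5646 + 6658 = 12304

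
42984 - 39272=3712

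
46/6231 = 46/6231=0.01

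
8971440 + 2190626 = 11162066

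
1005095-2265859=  - 1260764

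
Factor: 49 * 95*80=2^4*5^2 * 7^2*19^1 =372400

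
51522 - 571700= - 520178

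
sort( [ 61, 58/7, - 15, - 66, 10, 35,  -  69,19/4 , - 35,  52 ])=[ - 69, - 66, - 35 , - 15, 19/4,58/7, 10, 35, 52, 61] 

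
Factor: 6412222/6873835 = 2^1*5^( - 1)*53^( - 1) * 631^1*5081^1*25939^(-1)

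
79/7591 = 79/7591 = 0.01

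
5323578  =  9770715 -4447137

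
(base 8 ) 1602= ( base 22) 1II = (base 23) 1G1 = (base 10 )898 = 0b1110000010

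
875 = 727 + 148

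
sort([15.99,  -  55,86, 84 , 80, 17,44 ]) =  [ - 55,15.99,17,  44,80 , 84,86 ] 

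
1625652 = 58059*28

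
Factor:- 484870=- 2^1*5^1*48487^1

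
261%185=76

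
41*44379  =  1819539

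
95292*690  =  65751480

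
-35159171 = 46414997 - 81574168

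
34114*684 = 23333976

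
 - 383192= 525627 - 908819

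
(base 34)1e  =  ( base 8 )60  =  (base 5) 143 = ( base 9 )53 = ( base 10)48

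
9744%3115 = 399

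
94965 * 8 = 759720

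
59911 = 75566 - 15655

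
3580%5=0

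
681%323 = 35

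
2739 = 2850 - 111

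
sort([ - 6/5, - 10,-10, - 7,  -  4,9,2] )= [ - 10, -10, - 7, - 4,-6/5,2, 9]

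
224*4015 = 899360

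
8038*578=4645964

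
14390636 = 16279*884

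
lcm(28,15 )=420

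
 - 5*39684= - 198420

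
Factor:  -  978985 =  - 5^1*7^1*83^1*337^1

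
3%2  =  1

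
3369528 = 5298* 636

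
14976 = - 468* ( -32)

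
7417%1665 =757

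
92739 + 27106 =119845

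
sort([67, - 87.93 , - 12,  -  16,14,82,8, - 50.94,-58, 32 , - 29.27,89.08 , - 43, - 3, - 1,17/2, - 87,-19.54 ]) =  [ - 87.93, - 87, - 58, - 50.94, - 43, - 29.27, - 19.54, - 16, - 12,- 3, - 1 , 8,17/2, 14, 32, 67, 82,89.08 ]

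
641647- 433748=207899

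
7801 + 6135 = 13936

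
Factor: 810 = 2^1*3^4*5^1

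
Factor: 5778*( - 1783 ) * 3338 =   -  2^2 * 3^3*107^1*1669^1*1783^1 = - 34388656812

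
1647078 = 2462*669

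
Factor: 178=2^1 * 89^1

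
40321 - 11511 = 28810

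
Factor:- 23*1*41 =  - 23^1*41^1=   - 943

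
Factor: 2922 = 2^1*3^1*487^1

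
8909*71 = 632539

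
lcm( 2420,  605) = 2420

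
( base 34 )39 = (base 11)a1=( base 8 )157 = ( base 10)111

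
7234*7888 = 57061792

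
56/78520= 7/9815 = 0.00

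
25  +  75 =100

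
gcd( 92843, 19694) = 1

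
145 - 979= -834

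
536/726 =268/363= 0.74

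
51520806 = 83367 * 618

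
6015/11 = 6015/11 = 546.82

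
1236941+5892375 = 7129316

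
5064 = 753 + 4311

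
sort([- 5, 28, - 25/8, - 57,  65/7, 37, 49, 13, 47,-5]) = [ - 57, - 5, - 5, - 25/8, 65/7, 13,28,37,  47, 49] 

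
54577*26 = 1419002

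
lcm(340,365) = 24820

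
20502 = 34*603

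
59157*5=295785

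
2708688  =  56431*48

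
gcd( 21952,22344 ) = 392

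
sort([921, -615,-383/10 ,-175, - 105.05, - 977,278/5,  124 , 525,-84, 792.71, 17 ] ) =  [  -  977,  -  615,-175, - 105.05, - 84, - 383/10 , 17, 278/5 , 124 , 525, 792.71,921]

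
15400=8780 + 6620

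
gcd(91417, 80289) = 1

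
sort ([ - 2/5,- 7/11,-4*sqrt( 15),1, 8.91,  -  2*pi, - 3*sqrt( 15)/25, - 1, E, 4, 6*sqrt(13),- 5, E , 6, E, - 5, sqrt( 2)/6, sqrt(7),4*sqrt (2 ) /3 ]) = [ - 4*sqrt(15 ) , - 2 * pi,-5, - 5, - 1, -7/11, - 3 *sqrt( 15 ) /25,- 2/5, sqrt(2) /6,1, 4 * sqrt(2) /3, sqrt( 7), E , E, E, 4,6,8.91, 6*sqrt(13)]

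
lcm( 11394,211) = 11394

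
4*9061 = 36244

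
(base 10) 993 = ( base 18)313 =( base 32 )v1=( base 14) 50D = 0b1111100001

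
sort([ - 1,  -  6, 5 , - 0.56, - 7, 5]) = [ - 7, - 6,-1, - 0.56,5 , 5]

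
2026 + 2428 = 4454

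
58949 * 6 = 353694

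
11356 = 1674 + 9682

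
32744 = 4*8186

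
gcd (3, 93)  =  3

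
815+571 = 1386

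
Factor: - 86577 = - 3^1*28859^1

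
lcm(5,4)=20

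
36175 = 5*7235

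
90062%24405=16847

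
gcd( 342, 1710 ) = 342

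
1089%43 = 14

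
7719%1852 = 311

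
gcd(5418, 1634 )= 86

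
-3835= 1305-5140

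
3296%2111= 1185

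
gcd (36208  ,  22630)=4526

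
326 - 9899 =-9573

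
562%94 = 92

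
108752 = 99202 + 9550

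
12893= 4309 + 8584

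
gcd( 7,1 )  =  1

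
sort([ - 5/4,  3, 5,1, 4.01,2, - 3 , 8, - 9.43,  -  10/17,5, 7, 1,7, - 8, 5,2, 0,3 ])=[ - 9.43,-8, - 3,  -  5/4, - 10/17,0,1, 1,2, 2, 3, 3, 4.01,5, 5, 5,7, 7, 8]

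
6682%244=94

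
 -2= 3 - 5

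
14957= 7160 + 7797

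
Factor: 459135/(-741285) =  - 17^( - 2 )*179^1 = - 179/289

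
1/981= 1/981= 0.00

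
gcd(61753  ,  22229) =1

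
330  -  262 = 68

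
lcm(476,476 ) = 476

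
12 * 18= 216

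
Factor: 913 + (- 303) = 2^1*5^1*61^1= 610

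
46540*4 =186160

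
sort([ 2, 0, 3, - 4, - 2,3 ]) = [ - 4,-2,0  ,  2, 3, 3] 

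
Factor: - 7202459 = - 11^1  *  563^1*1163^1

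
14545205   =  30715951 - 16170746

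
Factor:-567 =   -  3^4*7^1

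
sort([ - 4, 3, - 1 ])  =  [ - 4, - 1, 3 ]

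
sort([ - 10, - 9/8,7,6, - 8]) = [- 10,  -  8, - 9/8, 6, 7 ] 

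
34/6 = 5  +  2/3 = 5.67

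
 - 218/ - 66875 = 218/66875 = 0.00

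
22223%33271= 22223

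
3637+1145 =4782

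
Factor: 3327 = 3^1* 1109^1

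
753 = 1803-1050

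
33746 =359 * 94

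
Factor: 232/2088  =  1/9 = 3^ ( - 2)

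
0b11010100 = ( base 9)255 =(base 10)212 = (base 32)6K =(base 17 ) C8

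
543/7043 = 543/7043 = 0.08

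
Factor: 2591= 2591^1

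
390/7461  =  130/2487 = 0.05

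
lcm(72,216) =216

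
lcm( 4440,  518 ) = 31080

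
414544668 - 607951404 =-193406736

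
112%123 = 112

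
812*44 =35728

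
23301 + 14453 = 37754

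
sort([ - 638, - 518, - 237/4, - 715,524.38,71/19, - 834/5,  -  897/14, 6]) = [- 715, - 638,-518, -834/5,-897/14, - 237/4 , 71/19,6, 524.38]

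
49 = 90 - 41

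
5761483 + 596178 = 6357661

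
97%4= 1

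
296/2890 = 148/1445 = 0.10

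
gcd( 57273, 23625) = 3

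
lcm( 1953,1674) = 11718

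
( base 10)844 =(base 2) 1101001100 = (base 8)1514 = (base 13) 4CC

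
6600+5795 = 12395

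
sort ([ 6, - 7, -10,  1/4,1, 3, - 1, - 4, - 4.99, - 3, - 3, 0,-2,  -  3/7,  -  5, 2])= [ - 10, -7 , - 5, - 4.99, - 4, - 3, - 3,-2 ,-1, - 3/7, 0,1/4, 1, 2,3, 6] 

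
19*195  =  3705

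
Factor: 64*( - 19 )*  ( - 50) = 60800 = 2^7*5^2 * 19^1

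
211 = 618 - 407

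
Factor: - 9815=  - 5^1*13^1*151^1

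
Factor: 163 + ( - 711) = - 548 = - 2^2*137^1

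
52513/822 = 63  +  727/822 = 63.88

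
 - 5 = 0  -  5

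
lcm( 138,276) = 276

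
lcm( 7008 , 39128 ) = 469536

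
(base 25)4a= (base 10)110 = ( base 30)3k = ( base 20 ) 5a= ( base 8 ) 156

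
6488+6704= 13192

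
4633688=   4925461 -291773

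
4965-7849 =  - 2884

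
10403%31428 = 10403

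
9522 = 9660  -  138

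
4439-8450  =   - 4011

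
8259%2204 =1647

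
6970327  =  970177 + 6000150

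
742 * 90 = 66780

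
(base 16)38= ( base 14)40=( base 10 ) 56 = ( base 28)20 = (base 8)70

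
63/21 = 3 = 3.00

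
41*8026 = 329066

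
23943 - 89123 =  - 65180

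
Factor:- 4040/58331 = -2^3*5^1 * 7^ ( - 1)*13^( - 1)*101^1 * 641^( - 1) 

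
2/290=1/145=0.01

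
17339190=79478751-62139561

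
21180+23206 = 44386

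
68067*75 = 5105025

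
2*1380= 2760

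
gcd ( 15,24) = 3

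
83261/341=244+57/341 = 244.17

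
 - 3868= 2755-6623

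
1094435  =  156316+938119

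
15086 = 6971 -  - 8115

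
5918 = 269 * 22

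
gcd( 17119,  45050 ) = 901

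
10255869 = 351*29219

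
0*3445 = 0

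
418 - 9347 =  - 8929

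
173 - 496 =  - 323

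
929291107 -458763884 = 470527223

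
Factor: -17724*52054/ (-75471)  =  307535032/25157 = 2^3 * 7^1* 11^ ( - 1 )*17^1 * 211^1*1531^1*2287^(-1)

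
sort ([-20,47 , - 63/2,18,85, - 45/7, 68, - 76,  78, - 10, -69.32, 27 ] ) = [ - 76, - 69.32,  -  63/2, - 20, - 10, - 45/7, 18, 27,47,  68, 78,85 ] 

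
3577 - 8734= - 5157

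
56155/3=56155/3=18718.33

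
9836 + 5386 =15222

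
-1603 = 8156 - 9759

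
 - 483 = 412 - 895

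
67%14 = 11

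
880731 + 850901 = 1731632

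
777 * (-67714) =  - 52613778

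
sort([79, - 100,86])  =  [ - 100, 79, 86 ]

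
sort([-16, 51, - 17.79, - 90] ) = [ - 90,  -  17.79,-16,51] 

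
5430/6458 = 2715/3229 = 0.84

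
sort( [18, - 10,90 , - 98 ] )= [-98, - 10,18,90 ]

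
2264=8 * 283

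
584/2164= 146/541= 0.27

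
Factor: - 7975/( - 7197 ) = 3^( -1)*5^2*11^1*29^1*2399^( - 1)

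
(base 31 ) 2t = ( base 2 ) 1011011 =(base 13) 70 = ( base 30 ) 31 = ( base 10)91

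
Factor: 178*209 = 37202 = 2^1* 11^1*19^1*89^1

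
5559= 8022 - 2463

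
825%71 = 44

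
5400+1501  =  6901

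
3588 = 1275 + 2313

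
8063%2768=2527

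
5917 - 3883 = 2034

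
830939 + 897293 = 1728232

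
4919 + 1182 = 6101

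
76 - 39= 37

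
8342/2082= 4 + 7/1041 = 4.01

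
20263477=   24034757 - 3771280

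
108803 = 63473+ 45330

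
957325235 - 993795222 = -36469987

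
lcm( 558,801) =49662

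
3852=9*428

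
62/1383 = 62/1383 = 0.04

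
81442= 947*86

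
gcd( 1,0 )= 1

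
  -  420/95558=-210/47779 = -0.00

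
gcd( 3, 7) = 1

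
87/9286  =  87/9286 = 0.01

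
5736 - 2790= 2946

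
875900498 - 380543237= 495357261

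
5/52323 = 5/52323= 0.00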